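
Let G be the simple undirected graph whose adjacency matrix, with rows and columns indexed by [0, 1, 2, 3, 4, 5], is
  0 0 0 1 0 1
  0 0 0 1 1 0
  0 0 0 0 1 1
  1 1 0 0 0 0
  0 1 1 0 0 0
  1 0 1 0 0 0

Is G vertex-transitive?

G is 2-regular and connected on 6 vertices, i.e. the cycle C_6. C_6 has 6 rotations and 6 reflections, so Aut(C_6) ≅ D_6 of order 12. This group acts transitively on the 6 vertices.

Yes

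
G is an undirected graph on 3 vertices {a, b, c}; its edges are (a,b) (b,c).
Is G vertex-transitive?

Vertex b is the only vertex of degree 2, so every automorphism fixes it; G is not vertex-transitive.

No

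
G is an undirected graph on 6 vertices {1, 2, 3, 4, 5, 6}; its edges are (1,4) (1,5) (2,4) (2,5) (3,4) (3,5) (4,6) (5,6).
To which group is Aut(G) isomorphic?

S_4 × S_2

The vertices split by degree into {4, 5} (degree 4) and {1, 2, 3, 6} (degree 2); every edge runs between the two parts, so G is the complete bipartite graph K_{2,4}. Automorphisms preserve the bipartition setwise (since the parts differ in size) and act as S_4 × S_2 within it; |Aut| = 48.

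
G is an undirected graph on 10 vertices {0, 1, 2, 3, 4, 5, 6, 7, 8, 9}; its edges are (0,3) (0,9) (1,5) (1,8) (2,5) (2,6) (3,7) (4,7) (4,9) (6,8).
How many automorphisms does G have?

G has two connected components, {0, 3, 4, 7, 9} and {1, 2, 5, 6, 8}; each is 2-regular, so G = C_5 ⊔ C_5. Aut of a disjoint union of two copies of C_5 is the wreath product D_5 ≀ Z_2, of order 2·10² = 200.

200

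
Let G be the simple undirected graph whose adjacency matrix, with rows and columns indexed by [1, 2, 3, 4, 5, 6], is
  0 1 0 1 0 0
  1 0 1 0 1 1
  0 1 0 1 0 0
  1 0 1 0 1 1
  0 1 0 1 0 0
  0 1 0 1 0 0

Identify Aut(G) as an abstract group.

The vertices split by degree into {2, 4} (degree 4) and {1, 3, 5, 6} (degree 2); every edge runs between the two parts, so G is the complete bipartite graph K_{2,4}. Automorphisms preserve the bipartition setwise (since the parts differ in size) and act as S_4 × S_2 within it; |Aut| = 48.

S_4 × S_2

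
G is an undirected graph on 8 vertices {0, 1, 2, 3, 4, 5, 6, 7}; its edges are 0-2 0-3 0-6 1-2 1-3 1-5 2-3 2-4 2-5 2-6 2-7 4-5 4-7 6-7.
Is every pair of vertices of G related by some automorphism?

No

Vertex 2 is the only vertex of degree 7, so every automorphism fixes it; G is not vertex-transitive.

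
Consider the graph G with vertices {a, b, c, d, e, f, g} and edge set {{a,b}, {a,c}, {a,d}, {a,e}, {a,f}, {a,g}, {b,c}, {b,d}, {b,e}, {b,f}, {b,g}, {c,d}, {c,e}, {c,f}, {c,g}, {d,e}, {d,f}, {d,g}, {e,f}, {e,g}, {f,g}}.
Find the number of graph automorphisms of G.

All 7 vertices are pairwise adjacent: G = K_7. Any permutation of the 7 vertices preserves K_7, so Aut(K_7) = S_7 of order 7! = 5040.

5040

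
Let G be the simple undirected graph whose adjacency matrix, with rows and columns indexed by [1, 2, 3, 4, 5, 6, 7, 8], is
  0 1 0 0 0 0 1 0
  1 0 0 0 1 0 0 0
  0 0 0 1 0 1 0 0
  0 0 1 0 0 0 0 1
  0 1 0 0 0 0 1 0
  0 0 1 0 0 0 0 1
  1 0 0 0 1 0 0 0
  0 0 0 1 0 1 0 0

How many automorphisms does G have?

G has two connected components, {3, 4, 6, 8} and {1, 2, 5, 7}; each is 2-regular, so G = C_4 ⊔ C_4. With two isomorphic components, Aut(G) = Aut(C_4) ≀ S_2 = (D_4 × D_4) ⋊ Z_2: permute each cycle by D_4, then optionally swap the two cycles. Order 2·(2·4)² = 128.

128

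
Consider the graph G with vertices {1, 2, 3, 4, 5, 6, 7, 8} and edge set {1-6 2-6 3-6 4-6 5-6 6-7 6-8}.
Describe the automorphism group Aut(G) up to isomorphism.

Vertex 6 has degree 7 and every other vertex has degree 1, so G is the star K_{1,7} with centre 6. Any automorphism fixes the centre and permutes the 7 leaves freely, so Aut(G) ≅ S_7 of order 7! = 5040.

S_7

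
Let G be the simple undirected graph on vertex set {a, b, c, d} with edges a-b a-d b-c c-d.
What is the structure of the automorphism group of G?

Every vertex has degree 2 and the graph is connected, so G is the 4-cycle C_4. The automorphisms of the 4-cycle are exactly the symmetries of a regular 4-gon: the dihedral group D_4, |D_4| = 8.

D_4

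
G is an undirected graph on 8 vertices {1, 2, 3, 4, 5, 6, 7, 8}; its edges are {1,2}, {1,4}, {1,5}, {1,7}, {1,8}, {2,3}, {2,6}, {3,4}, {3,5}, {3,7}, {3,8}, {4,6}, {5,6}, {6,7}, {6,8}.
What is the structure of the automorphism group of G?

The vertices split by degree into {1, 3, 6} (degree 5) and {2, 4, 5, 7, 8} (degree 3); every edge runs between the two parts, so G is the complete bipartite graph K_{3,5}. The parts have unequal sizes, so no automorphism swaps them; each part is permuted independently, giving S_5 × S_3 of order 5!·3! = 720.

S_5 × S_3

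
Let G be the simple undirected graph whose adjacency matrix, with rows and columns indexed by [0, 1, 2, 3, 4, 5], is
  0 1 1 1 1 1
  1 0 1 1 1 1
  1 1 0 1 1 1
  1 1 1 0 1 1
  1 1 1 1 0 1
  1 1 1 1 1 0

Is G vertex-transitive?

Every vertex has degree 5, so G is the complete graph K_6. Every bijection on the vertex set is an automorphism of K_6; hence Aut(K_6) ≅ S_6, order 720. Under this action every vertex can be carried to every other, so G is vertex-transitive.

Yes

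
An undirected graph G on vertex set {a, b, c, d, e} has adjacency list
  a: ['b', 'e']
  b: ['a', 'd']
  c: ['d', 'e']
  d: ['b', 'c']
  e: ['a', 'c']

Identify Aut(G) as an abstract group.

Every vertex has degree 2 and the graph is connected, so G is the 5-cycle C_5. The automorphisms of the 5-cycle are exactly the symmetries of a regular 5-gon: the dihedral group D_5, |D_5| = 10.

D_5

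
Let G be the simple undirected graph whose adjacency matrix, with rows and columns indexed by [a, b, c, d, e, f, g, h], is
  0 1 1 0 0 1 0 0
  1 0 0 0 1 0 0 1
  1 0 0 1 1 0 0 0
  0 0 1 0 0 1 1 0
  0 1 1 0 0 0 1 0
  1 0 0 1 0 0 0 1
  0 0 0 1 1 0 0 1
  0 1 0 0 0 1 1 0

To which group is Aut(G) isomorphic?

the hyperoctahedral group B_3

G is 3-regular and bipartite on 2^3 = 8 vertices with girth 4; it is the hypercube graph Q_3. The symmetry group of the 3-cube is the hyperoctahedral group B_3 = Z_2 ≀ S_3, of order 2^3·3! = 48.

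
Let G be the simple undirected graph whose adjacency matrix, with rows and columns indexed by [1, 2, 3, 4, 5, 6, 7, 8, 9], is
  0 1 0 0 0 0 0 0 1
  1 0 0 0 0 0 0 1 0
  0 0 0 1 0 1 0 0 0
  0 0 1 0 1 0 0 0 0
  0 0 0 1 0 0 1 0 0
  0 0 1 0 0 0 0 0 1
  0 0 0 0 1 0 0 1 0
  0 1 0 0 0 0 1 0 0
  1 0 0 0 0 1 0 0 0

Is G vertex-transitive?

Yes

Every vertex has degree 2 and the graph is connected, so G is the 9-cycle C_9. The automorphisms of the 9-cycle are exactly the symmetries of a regular 9-gon: the dihedral group D_9, |D_9| = 18. This group acts transitively on the 9 vertices.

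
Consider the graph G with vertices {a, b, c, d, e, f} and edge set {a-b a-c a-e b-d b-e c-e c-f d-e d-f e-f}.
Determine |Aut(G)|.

10

Vertex e is the unique vertex of degree 5; the remaining 5 vertices each have degree 3 and induce a cycle, so G is the wheel on 6 vertices with hub e. Every automorphism fixes the hub and acts on the rim 5-cycle, so Aut(G) ≅ Aut(C_5) = D_5 of order 10.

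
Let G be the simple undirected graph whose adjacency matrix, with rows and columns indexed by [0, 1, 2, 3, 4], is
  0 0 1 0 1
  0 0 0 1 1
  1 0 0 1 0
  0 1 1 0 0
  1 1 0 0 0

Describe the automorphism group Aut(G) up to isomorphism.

Every vertex has degree 2 and the graph is connected, so G is the 5-cycle C_5. C_5 has 5 rotations and 5 reflections, so Aut(C_5) ≅ D_5 of order 10.

the dihedral group of order 10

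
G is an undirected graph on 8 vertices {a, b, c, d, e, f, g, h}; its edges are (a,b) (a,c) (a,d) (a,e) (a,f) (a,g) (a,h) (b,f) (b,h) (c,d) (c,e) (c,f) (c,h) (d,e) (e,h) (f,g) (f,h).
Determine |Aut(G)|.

The degree sequence is [7, 3, 5, 3, 4, 5, 2, 5]. Checking the degree-preserving permutations of the vertex set shows that none except the identity preserves every edge, so Aut(G) is trivial.

1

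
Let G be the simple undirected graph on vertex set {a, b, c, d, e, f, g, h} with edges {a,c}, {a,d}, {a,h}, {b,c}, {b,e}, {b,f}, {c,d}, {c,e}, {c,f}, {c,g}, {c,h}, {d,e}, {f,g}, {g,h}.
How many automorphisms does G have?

14

Vertex c is the unique vertex of degree 7; the remaining 7 vertices each have degree 3 and induce a cycle, so G is the wheel on 8 vertices with hub c. With the hub fixed, the remaining symmetry is that of the rim cycle C_7, giving the dihedral group D_7.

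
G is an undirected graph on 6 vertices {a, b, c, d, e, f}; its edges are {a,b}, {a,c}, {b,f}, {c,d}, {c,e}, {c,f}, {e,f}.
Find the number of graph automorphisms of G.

Degrees alone do not determine every vertex (e.g. a and b both have degree 2), but their neighbour-degree multisets differ: N(a) has degrees [2, 4] while N(b) has degrees [2, 3]. Repeating this refinement separates all vertices, so the only automorphism is the identity.

1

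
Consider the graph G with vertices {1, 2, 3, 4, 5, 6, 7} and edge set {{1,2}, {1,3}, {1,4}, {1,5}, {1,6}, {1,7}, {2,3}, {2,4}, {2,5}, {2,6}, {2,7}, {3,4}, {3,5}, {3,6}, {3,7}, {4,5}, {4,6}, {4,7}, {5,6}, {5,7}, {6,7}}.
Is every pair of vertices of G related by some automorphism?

Yes

Every vertex has degree 6, so G is the complete graph K_7. Any permutation of the 7 vertices preserves K_7, so Aut(K_7) = S_7 of order 7! = 5040. This group acts transitively on the 7 vertices.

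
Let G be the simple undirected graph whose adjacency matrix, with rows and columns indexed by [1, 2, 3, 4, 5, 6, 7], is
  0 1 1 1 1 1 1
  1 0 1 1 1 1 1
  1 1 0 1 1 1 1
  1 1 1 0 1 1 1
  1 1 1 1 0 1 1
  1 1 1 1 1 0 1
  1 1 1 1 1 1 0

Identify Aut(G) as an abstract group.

All 7 vertices are pairwise adjacent: G = K_7. Every bijection on the vertex set is an automorphism of K_7; hence Aut(K_7) ≅ S_7, order 5040.

the symmetric group on 7 letters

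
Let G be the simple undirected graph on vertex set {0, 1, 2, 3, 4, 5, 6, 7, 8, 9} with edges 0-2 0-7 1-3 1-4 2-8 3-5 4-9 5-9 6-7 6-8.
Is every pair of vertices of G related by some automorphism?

Yes

G has two connected components, {1, 3, 4, 5, 9} and {0, 2, 6, 7, 8}; each is 2-regular, so G = C_5 ⊔ C_5. Aut of a disjoint union of two copies of C_5 is the wreath product D_5 ≀ Z_2, of order 2·10² = 200. Under this action every vertex can be carried to every other, so G is vertex-transitive.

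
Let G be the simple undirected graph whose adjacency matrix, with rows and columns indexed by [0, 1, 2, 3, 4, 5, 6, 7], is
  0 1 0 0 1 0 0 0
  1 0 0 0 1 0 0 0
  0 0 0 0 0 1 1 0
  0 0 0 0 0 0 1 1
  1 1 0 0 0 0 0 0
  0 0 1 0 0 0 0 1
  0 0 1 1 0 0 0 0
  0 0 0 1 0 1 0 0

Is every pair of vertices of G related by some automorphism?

No

G has two connected components, {2, 3, 5, 6, 7} and {0, 1, 4}; each is 2-regular, so G = C_5 ⊔ C_3. The orbit of 0 under Aut(G) is {0, 1, 4}, which does not contain 2, so G is not vertex-transitive.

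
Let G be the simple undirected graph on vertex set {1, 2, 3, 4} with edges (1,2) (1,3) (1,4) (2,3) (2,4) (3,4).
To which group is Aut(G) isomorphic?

S_4

Every vertex has degree 3, so G is the complete graph K_4. Any permutation of the 4 vertices preserves K_4, so Aut(K_4) = S_4 of order 4! = 24.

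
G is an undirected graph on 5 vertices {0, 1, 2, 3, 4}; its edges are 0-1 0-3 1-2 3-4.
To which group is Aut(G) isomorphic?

The degree sequence is [2, 2, 1, 2, 1]; the two degree-1 vertices 2 and 4 are the ends of a path, so G = P_5. The only nontrivial automorphism of a path is the end-to-end reflection, so Aut(G) ≅ Z_2.

the cyclic group of order 2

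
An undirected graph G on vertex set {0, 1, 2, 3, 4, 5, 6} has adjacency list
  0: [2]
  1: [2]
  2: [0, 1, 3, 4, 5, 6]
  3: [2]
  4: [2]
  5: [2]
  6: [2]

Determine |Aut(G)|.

720

Vertex 2 has degree 6 and every other vertex has degree 1, so G is the star K_{1,6} with centre 2. The 6 leaves are pairwise interchangeable while the centre is fixed, giving Aut(G) = S_6.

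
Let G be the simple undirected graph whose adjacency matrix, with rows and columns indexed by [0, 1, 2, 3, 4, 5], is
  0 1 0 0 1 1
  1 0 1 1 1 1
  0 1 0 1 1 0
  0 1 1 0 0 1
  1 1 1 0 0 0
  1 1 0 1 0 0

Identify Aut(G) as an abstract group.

Vertex 1 is the unique vertex of degree 5; the remaining 5 vertices each have degree 3 and induce a cycle, so G is the wheel on 6 vertices with hub 1. With the hub fixed, the remaining symmetry is that of the rim cycle C_5, giving the dihedral group D_5.

the dihedral group of order 10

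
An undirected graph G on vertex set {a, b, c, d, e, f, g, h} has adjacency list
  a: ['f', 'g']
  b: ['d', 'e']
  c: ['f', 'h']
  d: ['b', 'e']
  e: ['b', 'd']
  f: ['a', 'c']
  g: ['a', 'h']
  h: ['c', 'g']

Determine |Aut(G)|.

G has two connected components, {a, c, f, g, h} and {b, d, e}; each is 2-regular, so G = C_5 ⊔ C_3. No automorphism exchanges components of different sizes, hence Aut(G) is the direct product D_3 × D_5, order 60.

60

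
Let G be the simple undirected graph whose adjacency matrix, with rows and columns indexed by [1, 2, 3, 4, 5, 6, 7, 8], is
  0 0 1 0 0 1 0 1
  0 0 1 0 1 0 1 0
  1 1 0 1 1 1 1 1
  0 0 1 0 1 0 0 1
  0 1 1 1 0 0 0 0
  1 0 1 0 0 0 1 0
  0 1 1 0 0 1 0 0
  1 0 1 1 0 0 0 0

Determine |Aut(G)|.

14

Vertex 3 is the unique vertex of degree 7; the remaining 7 vertices each have degree 3 and induce a cycle, so G is the wheel on 8 vertices with hub 3. With the hub fixed, the remaining symmetry is that of the rim cycle C_7, giving the dihedral group D_7.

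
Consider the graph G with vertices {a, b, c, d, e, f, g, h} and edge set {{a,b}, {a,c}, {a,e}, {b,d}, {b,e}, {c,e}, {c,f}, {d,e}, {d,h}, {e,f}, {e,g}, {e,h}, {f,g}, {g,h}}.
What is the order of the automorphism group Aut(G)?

Vertex e is the unique vertex of degree 7; the remaining 7 vertices each have degree 3 and induce a cycle, so G is the wheel on 8 vertices with hub e. With the hub fixed, the remaining symmetry is that of the rim cycle C_7, giving the dihedral group D_7.

14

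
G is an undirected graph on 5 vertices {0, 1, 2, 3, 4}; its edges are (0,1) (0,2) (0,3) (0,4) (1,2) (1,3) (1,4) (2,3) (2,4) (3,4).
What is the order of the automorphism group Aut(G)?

120

Every vertex has degree 4, so G is the complete graph K_5. Every bijection on the vertex set is an automorphism of K_5; hence Aut(K_5) ≅ S_5, order 120.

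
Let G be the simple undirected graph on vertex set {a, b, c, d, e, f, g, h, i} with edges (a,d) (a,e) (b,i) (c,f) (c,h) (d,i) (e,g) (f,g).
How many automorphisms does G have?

The degree sequence is [2, 1, 2, 2, 2, 2, 2, 1, 2]; the two degree-1 vertices b and h are the ends of a path, so G = P_9. A path has exactly one nontrivial symmetry — reversal — giving Aut(G) of order 2.

2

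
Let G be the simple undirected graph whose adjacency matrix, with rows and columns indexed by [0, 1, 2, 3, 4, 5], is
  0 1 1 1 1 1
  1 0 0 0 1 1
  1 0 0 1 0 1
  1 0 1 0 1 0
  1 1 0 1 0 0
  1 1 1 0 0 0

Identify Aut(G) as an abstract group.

Vertex 0 is the unique vertex of degree 5; the remaining 5 vertices each have degree 3 and induce a cycle, so G is the wheel on 6 vertices with hub 0. With the hub fixed, the remaining symmetry is that of the rim cycle C_5, giving the dihedral group D_5.

D_5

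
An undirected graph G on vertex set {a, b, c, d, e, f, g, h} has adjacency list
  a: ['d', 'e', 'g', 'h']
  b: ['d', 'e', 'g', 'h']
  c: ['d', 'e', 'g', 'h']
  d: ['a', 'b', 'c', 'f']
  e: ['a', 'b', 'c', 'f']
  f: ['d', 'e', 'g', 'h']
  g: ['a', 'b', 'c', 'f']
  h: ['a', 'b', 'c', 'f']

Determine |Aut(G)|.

1152

G is 4-regular and bipartite with parts {d, e, g, h} and {a, b, c, f} (each part is independent and every cross-pair is an edge), so G = K_{4,4}. Aut(K_{4,4}) is the wreath product S_4 ≀ Z_2: permute within each part, then optionally swap the parts; |Aut| = 2·(4!)² = 1152.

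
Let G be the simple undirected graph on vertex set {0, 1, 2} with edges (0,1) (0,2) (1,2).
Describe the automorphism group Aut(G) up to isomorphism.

Every vertex has degree 2, so G is the complete graph K_3. Every bijection on the vertex set is an automorphism of K_3; hence Aut(K_3) ≅ S_3, order 6.

the symmetric group on 3 letters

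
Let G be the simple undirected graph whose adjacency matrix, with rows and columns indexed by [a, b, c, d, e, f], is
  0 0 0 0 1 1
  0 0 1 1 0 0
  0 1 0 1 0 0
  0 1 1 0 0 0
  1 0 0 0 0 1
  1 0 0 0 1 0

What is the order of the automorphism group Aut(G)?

72

G has two connected components, {b, c, d} and {a, e, f}; each is 2-regular, so G = C_3 ⊔ C_3. Aut of a disjoint union of two copies of C_3 is the wreath product D_3 ≀ Z_2, of order 2·6² = 72.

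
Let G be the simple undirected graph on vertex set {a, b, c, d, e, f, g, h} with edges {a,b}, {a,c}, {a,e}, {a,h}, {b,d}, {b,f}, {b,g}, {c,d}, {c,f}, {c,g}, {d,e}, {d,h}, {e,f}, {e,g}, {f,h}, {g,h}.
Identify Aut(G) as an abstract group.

G is 4-regular and bipartite with parts {b, c, e, h} and {a, d, f, g} (each part is independent and every cross-pair is an edge), so G = K_{4,4}. Each part can be permuted independently (S_4 × S_4) and the two equal-size parts can also be swapped, giving (S_4 × S_4) ⋊ Z_2 of order 2·(4!)² = 1152.

(S_4 × S_4) ⋊ Z_2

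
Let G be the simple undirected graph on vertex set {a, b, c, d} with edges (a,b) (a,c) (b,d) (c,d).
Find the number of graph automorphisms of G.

8

G is 2-regular and bipartite on 2^2 = 4 vertices with girth 4; it is the hypercube graph Q_2. Aut(Q_2) consists of the signed permutations of the 2 coordinate axes: 2! permutations times 2^2 sign flips, so |Aut| = 2^2·2! = 8.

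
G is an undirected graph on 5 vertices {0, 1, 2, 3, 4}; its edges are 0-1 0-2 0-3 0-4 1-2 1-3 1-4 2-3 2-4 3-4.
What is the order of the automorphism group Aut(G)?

120

All 5 vertices are pairwise adjacent: G = K_5. Every bijection on the vertex set is an automorphism of K_5; hence Aut(K_5) ≅ S_5, order 120.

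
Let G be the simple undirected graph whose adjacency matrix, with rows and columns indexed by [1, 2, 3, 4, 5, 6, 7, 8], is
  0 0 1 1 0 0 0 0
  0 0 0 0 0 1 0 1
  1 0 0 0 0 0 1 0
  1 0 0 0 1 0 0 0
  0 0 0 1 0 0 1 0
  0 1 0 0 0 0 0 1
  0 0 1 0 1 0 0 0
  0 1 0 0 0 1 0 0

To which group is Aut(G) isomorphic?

G has two connected components, {1, 3, 4, 5, 7} and {2, 6, 8}; each is 2-regular, so G = C_5 ⊔ C_3. No automorphism exchanges components of different sizes, hence Aut(G) is the direct product D_3 × D_5, order 60.

D_3 × D_5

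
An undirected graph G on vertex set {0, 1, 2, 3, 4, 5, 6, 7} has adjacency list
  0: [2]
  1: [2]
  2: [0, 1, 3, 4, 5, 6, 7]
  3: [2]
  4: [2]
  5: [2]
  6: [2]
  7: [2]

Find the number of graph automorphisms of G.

Vertex 2 has degree 7 and every other vertex has degree 1, so G is the star K_{1,7} with centre 2. The 7 leaves are pairwise interchangeable while the centre is fixed, giving Aut(G) = S_7.

5040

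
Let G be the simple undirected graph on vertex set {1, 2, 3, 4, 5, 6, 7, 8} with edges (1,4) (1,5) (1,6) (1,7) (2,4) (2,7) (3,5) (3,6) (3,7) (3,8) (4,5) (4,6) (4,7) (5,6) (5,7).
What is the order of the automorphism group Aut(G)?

The degree sequence is [4, 2, 4, 5, 5, 4, 5, 1]. Checking the degree-preserving permutations of the vertex set shows that none except the identity preserves every edge, so Aut(G) is trivial.

1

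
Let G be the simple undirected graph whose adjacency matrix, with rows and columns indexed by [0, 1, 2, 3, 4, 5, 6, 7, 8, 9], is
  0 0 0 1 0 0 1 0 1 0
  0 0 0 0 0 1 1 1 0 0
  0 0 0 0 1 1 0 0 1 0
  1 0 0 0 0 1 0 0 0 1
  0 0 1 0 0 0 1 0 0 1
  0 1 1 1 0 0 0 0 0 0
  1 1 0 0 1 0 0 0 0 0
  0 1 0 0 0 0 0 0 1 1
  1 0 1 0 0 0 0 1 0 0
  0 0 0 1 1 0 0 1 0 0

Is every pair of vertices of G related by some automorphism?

G is 3-regular on 10 vertices with no triangles and no 4-cycles (girth 5): this is the Petersen graph. It is a classical fact that the Petersen graph has automorphism group S_5 (order 120), arising from its description as the Kneser graph K(5,2). This group acts transitively on the 10 vertices.

Yes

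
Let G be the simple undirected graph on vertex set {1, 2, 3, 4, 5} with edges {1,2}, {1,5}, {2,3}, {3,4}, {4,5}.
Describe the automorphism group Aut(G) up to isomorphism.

Every vertex has degree 2 and the graph is connected, so G is the 5-cycle C_5. C_5 has 5 rotations and 5 reflections, so Aut(C_5) ≅ D_5 of order 10.

D_5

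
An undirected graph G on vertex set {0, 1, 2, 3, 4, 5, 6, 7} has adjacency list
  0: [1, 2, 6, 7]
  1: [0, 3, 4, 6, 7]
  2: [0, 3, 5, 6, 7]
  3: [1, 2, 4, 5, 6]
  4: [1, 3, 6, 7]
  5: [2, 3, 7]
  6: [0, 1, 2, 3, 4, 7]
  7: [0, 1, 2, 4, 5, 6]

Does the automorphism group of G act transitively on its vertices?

Vertex 5 is the only vertex of degree 3, so every automorphism fixes it; G is not vertex-transitive.

No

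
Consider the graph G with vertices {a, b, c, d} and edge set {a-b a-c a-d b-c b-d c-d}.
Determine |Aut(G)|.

24

Every vertex has degree 3, so G is the complete graph K_4. Every bijection on the vertex set is an automorphism of K_4; hence Aut(K_4) ≅ S_4, order 24.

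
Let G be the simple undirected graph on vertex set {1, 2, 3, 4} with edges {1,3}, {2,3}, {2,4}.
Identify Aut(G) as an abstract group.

The degree sequence is [1, 2, 2, 1]; the two degree-1 vertices 1 and 4 are the ends of a path, so G = P_4. The only nontrivial automorphism of a path is the end-to-end reflection, so Aut(G) ≅ Z_2.

Z_2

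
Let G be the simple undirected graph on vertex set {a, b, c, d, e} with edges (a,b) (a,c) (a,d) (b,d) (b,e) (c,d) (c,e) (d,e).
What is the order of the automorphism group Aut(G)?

8

Vertex d is the unique vertex of degree 4; the remaining 4 vertices each have degree 3 and induce a cycle, so G is the wheel on 5 vertices with hub d. Every automorphism fixes the hub and acts on the rim 4-cycle, so Aut(G) ≅ Aut(C_4) = D_4 of order 8.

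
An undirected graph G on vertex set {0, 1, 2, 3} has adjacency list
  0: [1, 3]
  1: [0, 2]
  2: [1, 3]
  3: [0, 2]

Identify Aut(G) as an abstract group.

the dihedral group of order 8

G is 2-regular and bipartite on 2^2 = 4 vertices with girth 4; it is the hypercube graph Q_2. Aut(Q_2) consists of the signed permutations of the 2 coordinate axes: 2! permutations times 2^2 sign flips, so |Aut| = 2^2·2! = 8.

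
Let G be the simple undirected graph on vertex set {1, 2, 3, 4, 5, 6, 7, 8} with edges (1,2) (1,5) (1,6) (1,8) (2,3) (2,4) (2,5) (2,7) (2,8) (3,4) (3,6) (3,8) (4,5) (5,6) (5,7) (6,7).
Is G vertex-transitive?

No

Vertex 2 is the only vertex of degree 6, so every automorphism fixes it; G is not vertex-transitive.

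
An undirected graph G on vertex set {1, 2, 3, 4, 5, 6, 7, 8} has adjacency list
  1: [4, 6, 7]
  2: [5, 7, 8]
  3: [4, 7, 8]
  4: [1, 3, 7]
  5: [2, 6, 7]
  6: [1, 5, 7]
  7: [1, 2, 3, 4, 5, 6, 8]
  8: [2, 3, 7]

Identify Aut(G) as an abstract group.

Vertex 7 is the unique vertex of degree 7; the remaining 7 vertices each have degree 3 and induce a cycle, so G is the wheel on 8 vertices with hub 7. With the hub fixed, the remaining symmetry is that of the rim cycle C_7, giving the dihedral group D_7.

the dihedral group of order 14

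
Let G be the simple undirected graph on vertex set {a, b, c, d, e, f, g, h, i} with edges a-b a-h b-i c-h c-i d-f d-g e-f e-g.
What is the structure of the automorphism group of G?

D_5 × D_4

G has two connected components, {a, b, c, h, i} and {d, e, f, g}; each is 2-regular, so G = C_5 ⊔ C_4. The components are non-isomorphic (different sizes), so Aut(G) = Aut(C_5) × Aut(C_4) = D_5 × D_4 of order 10·8 = 80.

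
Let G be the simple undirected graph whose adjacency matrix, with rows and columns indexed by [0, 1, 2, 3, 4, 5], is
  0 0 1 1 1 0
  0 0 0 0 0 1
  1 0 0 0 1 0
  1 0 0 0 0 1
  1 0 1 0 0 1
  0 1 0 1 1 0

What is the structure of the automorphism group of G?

The degree sequence is [3, 1, 2, 2, 3, 3]. Checking the degree-preserving permutations of the vertex set shows that none except the identity preserves every edge, so Aut(G) is trivial.

{e}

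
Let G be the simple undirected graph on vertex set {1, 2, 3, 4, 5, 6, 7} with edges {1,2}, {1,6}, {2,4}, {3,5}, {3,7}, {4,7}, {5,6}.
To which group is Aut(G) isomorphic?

the dihedral group of order 14

G is 2-regular and connected on 7 vertices, i.e. the cycle C_7. C_7 has 7 rotations and 7 reflections, so Aut(C_7) ≅ D_7 of order 14.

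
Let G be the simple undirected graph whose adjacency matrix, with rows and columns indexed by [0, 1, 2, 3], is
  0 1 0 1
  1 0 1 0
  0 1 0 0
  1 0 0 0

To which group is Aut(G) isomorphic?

The degree sequence is [2, 2, 1, 1]; the two degree-1 vertices 2 and 3 are the ends of a path, so G = P_4. The only nontrivial automorphism of a path is the end-to-end reflection, so Aut(G) ≅ Z_2.

Z_2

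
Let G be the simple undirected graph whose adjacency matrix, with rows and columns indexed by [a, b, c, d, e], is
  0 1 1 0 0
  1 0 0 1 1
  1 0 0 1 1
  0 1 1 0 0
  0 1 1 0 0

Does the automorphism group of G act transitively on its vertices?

No

Automorphisms preserve degree, but G has vertices of degree 2 and vertices of degree 3; no automorphism maps one to the other, so G is not vertex-transitive.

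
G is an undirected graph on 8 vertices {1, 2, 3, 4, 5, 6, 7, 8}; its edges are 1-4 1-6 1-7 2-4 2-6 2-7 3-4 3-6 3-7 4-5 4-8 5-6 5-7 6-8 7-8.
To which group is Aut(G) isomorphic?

S_3 × S_5

The vertices split by degree into {4, 6, 7} (degree 5) and {1, 2, 3, 5, 8} (degree 3); every edge runs between the two parts, so G is the complete bipartite graph K_{3,5}. The parts have unequal sizes, so no automorphism swaps them; each part is permuted independently, giving S_3 × S_5 of order 3!·5! = 720.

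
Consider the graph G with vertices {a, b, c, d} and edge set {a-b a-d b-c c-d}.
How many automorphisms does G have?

8

Every vertex has degree 2 and the graph is connected, so G is the 4-cycle C_4. C_4 has 4 rotations and 4 reflections, so Aut(C_4) ≅ D_4 of order 8.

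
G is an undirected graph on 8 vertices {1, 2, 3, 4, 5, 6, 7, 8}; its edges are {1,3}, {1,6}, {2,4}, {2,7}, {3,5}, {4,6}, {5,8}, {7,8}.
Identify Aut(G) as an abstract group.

the dihedral group of order 16

Every vertex has degree 2 and the graph is connected, so G is the 8-cycle C_8. C_8 has 8 rotations and 8 reflections, so Aut(C_8) ≅ D_8 of order 16.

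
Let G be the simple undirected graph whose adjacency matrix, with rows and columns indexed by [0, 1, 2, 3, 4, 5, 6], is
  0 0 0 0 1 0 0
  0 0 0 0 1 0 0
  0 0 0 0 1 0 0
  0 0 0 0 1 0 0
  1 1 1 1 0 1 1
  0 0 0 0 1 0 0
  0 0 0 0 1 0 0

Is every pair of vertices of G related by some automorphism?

Vertex 4 is the only vertex of degree 6, so every automorphism fixes it; G is not vertex-transitive.

No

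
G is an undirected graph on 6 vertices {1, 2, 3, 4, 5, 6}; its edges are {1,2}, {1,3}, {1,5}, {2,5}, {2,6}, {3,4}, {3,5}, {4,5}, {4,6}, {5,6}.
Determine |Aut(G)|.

Vertex 5 is the unique vertex of degree 5; the remaining 5 vertices each have degree 3 and induce a cycle, so G is the wheel on 6 vertices with hub 5. Every automorphism fixes the hub and acts on the rim 5-cycle, so Aut(G) ≅ Aut(C_5) = D_5 of order 10.

10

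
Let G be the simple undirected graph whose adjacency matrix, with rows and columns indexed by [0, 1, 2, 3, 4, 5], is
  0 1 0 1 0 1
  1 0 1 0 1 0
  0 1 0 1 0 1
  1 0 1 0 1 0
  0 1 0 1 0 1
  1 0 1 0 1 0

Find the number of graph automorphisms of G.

72

G is 3-regular and bipartite with parts {1, 3, 5} and {0, 2, 4} (each part is independent and every cross-pair is an edge), so G = K_{3,3}. Aut(K_{3,3}) is the wreath product S_3 ≀ Z_2: permute within each part, then optionally swap the parts; |Aut| = 2·(3!)² = 72.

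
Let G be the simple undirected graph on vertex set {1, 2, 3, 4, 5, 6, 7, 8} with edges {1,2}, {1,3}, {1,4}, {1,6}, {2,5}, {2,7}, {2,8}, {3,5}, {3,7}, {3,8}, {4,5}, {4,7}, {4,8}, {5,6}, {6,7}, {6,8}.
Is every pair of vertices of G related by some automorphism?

G is 4-regular and bipartite with parts {2, 3, 4, 6} and {1, 5, 7, 8} (each part is independent and every cross-pair is an edge), so G = K_{4,4}. Aut(K_{4,4}) is the wreath product S_4 ≀ Z_2: permute within each part, then optionally swap the parts; |Aut| = 2·(4!)² = 1152. This group acts transitively on the 8 vertices.

Yes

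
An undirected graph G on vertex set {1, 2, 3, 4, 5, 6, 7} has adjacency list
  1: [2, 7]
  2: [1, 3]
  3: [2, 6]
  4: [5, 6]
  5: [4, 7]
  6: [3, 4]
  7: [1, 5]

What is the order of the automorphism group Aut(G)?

G is 2-regular and connected on 7 vertices, i.e. the cycle C_7. The automorphisms of the 7-cycle are exactly the symmetries of a regular 7-gon: the dihedral group D_7, |D_7| = 14.

14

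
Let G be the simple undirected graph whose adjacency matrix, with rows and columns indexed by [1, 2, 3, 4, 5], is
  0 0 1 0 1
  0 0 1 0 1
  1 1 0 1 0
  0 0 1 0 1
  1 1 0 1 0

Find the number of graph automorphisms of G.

12

The vertices split by degree into {3, 5} (degree 3) and {1, 2, 4} (degree 2); every edge runs between the two parts, so G is the complete bipartite graph K_{2,3}. Automorphisms preserve the bipartition setwise (since the parts differ in size) and act as S_2 × S_3 within it; |Aut| = 12.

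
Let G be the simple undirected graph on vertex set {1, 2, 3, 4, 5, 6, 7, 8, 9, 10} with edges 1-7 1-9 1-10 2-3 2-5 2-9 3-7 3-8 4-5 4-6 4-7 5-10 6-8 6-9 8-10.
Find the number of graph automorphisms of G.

G is 3-regular on 10 vertices with no triangles and no 4-cycles (girth 5): this is the Petersen graph. Viewing the Petersen graph as the Kneser graph K(5,2) — vertices are 2-subsets of {1,…,5}, edges join disjoint pairs — its automorphisms are exactly the permutations of the 5-element set, so Aut ≅ S_5 of order 120.

120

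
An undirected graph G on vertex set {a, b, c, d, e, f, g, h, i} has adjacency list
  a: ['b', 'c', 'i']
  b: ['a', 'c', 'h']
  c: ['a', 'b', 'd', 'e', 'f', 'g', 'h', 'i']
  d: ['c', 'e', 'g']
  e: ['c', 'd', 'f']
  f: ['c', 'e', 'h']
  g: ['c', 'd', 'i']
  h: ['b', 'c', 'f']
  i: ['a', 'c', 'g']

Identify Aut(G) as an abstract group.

Vertex c is the unique vertex of degree 8; the remaining 8 vertices each have degree 3 and induce a cycle, so G is the wheel on 9 vertices with hub c. Every automorphism fixes the hub and acts on the rim 8-cycle, so Aut(G) ≅ Aut(C_8) = D_8 of order 16.

D_8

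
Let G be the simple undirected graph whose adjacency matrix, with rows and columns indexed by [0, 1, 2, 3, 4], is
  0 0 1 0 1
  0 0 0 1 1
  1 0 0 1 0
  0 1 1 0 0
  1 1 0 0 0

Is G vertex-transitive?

G is 2-regular and connected on 5 vertices, i.e. the cycle C_5. C_5 has 5 rotations and 5 reflections, so Aut(C_5) ≅ D_5 of order 10. Under this action every vertex can be carried to every other, so G is vertex-transitive.

Yes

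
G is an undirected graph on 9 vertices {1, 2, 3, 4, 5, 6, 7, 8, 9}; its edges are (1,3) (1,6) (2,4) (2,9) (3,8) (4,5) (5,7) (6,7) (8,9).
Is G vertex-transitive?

Yes

Every vertex has degree 2 and the graph is connected, so G is the 9-cycle C_9. The automorphisms of the 9-cycle are exactly the symmetries of a regular 9-gon: the dihedral group D_9, |D_9| = 18. Under this action every vertex can be carried to every other, so G is vertex-transitive.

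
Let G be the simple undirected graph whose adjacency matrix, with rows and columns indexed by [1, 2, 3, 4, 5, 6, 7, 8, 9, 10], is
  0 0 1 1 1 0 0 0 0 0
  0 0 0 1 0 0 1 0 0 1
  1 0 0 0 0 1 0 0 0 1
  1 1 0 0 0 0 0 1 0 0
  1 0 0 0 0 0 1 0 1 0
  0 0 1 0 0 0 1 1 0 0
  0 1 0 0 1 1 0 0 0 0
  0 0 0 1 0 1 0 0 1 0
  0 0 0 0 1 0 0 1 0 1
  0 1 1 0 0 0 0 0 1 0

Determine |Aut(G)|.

G is 3-regular on 10 vertices with no triangles and no 4-cycles (girth 5): this is the Petersen graph. It is a classical fact that the Petersen graph has automorphism group S_5 (order 120), arising from its description as the Kneser graph K(5,2).

120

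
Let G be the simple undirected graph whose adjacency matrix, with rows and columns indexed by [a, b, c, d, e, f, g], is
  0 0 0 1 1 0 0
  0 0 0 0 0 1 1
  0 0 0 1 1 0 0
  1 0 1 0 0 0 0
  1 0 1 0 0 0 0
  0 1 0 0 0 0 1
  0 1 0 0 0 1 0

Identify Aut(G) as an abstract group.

G has two connected components, {a, c, d, e} and {b, f, g}; each is 2-regular, so G = C_4 ⊔ C_3. The components are non-isomorphic (different sizes), so Aut(G) = Aut(C_3) × Aut(C_4) = D_3 × D_4 of order 6·8 = 48.

D_3 × D_4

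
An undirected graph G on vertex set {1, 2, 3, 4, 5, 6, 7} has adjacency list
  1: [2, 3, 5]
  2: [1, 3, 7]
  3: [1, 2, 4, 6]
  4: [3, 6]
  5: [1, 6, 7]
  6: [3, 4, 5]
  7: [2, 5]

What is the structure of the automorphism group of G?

The degree sequence is [3, 3, 4, 2, 3, 3, 2]. Checking the degree-preserving permutations of the vertex set shows that none except the identity preserves every edge, so Aut(G) is trivial.

{e}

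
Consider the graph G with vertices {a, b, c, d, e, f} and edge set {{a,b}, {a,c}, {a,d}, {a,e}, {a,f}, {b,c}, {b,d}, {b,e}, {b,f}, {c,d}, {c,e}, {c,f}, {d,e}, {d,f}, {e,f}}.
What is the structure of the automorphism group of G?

the symmetric group on 6 letters

All 6 vertices are pairwise adjacent: G = K_6. Any permutation of the 6 vertices preserves K_6, so Aut(K_6) = S_6 of order 6! = 720.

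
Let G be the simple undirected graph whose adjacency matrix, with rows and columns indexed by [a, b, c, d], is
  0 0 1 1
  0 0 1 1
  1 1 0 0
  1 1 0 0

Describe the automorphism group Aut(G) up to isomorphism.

G is 2-regular and bipartite on 2^2 = 4 vertices with girth 4; it is the hypercube graph Q_2. The symmetry group of the 2-cube is the hyperoctahedral group B_2 = Z_2 ≀ S_2, of order 2^2·2! = 8.

the hyperoctahedral group B_2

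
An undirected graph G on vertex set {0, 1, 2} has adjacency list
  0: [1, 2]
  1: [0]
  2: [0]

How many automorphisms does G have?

The degree sequence is [2, 1, 1]; the two degree-1 vertices 1 and 2 are the ends of a path, so G = P_3. A path has exactly one nontrivial symmetry — reversal — giving Aut(G) of order 2.

2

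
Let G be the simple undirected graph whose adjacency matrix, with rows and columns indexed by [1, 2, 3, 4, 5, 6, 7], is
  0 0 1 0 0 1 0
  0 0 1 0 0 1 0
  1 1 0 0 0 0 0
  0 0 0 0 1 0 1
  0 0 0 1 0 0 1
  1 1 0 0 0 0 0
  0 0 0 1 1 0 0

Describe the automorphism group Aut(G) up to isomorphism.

D_3 × D_4

G has two connected components, {1, 2, 3, 6} and {4, 5, 7}; each is 2-regular, so G = C_4 ⊔ C_3. The components are non-isomorphic (different sizes), so Aut(G) = Aut(C_3) × Aut(C_4) = D_3 × D_4 of order 6·8 = 48.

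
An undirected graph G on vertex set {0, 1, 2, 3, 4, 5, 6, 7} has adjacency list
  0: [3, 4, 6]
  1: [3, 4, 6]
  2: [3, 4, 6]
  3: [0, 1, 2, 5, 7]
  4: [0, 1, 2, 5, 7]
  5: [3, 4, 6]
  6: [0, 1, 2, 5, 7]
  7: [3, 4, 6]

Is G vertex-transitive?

No

Automorphisms preserve degree, but G has vertices of degree 3 and vertices of degree 5; no automorphism maps one to the other, so G is not vertex-transitive.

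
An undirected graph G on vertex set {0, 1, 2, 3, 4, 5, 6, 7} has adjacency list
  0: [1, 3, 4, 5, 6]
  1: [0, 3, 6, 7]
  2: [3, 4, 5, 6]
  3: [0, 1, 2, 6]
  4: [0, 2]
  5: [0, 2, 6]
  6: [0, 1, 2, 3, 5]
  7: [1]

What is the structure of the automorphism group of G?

1

Degrees alone do not determine every vertex (e.g. 0 and 6 both have degree 5), but their neighbour-degree multisets differ: N(0) has degrees [2, 3, 4, 4, 5] while N(6) has degrees [3, 4, 4, 4, 5]. Repeating this refinement separates all vertices, so the only automorphism is the identity.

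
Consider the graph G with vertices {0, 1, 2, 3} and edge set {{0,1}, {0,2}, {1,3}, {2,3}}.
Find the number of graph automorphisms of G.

8

Every vertex has degree 2 and the graph is connected, so G is the 4-cycle C_4. C_4 has 4 rotations and 4 reflections, so Aut(C_4) ≅ D_4 of order 8.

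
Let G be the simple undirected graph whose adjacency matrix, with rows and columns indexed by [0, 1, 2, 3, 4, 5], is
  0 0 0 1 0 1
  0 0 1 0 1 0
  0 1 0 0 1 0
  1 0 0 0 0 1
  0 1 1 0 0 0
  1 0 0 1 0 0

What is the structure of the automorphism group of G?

D_3 ≀ Z_2

G has two connected components, {0, 3, 5} and {1, 2, 4}; each is 2-regular, so G = C_3 ⊔ C_3. Aut of a disjoint union of two copies of C_3 is the wreath product D_3 ≀ Z_2, of order 2·6² = 72.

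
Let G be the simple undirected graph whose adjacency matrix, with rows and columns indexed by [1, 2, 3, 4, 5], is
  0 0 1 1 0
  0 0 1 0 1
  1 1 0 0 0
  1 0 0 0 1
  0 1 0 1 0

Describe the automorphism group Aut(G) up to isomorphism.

the dihedral group of order 10

G is 2-regular and connected on 5 vertices, i.e. the cycle C_5. The automorphisms of the 5-cycle are exactly the symmetries of a regular 5-gon: the dihedral group D_5, |D_5| = 10.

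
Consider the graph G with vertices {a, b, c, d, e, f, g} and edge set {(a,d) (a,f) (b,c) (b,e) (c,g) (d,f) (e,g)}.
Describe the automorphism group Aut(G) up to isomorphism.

G has two connected components, {b, c, e, g} and {a, d, f}; each is 2-regular, so G = C_4 ⊔ C_3. No automorphism exchanges components of different sizes, hence Aut(G) is the direct product D_4 × D_3, order 48.

D_4 × D_3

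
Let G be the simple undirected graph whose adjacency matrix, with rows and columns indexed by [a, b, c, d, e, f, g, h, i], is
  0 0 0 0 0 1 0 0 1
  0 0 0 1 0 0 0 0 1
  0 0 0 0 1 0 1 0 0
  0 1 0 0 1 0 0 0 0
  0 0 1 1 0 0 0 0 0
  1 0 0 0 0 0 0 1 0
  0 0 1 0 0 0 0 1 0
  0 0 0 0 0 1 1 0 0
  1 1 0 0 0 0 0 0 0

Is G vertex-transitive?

G is 2-regular and connected on 9 vertices, i.e. the cycle C_9. C_9 has 9 rotations and 9 reflections, so Aut(C_9) ≅ D_9 of order 18. Under this action every vertex can be carried to every other, so G is vertex-transitive.

Yes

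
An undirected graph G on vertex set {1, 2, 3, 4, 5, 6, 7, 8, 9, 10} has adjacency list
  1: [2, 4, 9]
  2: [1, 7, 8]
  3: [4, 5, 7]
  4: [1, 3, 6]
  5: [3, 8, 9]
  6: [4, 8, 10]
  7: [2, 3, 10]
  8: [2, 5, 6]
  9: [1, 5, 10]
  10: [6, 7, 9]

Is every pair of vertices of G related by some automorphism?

Yes

G is 3-regular on 10 vertices with no triangles and no 4-cycles (girth 5): this is the Petersen graph. It is a classical fact that the Petersen graph has automorphism group S_5 (order 120), arising from its description as the Kneser graph K(5,2). This group acts transitively on the 10 vertices.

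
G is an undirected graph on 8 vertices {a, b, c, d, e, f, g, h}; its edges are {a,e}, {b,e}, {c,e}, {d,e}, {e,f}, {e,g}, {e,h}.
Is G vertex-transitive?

No

Vertex e is the only vertex of degree 7, so every automorphism fixes it; G is not vertex-transitive.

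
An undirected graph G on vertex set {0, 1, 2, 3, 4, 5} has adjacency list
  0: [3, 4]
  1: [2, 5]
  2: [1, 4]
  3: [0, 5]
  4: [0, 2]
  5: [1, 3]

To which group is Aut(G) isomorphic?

the dihedral group of order 12

G is 2-regular and connected on 6 vertices, i.e. the cycle C_6. The automorphisms of the 6-cycle are exactly the symmetries of a regular 6-gon: the dihedral group D_6, |D_6| = 12.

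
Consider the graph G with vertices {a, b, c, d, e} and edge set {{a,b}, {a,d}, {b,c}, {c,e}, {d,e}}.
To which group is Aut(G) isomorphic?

D_5

Every vertex has degree 2 and the graph is connected, so G is the 5-cycle C_5. C_5 has 5 rotations and 5 reflections, so Aut(C_5) ≅ D_5 of order 10.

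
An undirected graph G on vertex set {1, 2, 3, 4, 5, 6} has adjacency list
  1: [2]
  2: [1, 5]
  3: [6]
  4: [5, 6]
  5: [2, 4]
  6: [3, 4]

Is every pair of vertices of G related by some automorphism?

Automorphisms preserve degree, but G has vertices of degree 1 and vertices of degree 2; no automorphism maps one to the other, so G is not vertex-transitive.

No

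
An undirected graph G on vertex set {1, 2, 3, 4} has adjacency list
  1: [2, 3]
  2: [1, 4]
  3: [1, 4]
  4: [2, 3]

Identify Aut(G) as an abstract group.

the dihedral group of order 8

Every vertex has degree 2 and the graph is connected, so G is the 4-cycle C_4. C_4 has 4 rotations and 4 reflections, so Aut(C_4) ≅ D_4 of order 8.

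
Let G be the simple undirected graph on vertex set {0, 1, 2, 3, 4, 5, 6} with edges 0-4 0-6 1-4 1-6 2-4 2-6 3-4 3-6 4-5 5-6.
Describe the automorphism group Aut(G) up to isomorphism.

The vertices split by degree into {4, 6} (degree 5) and {0, 1, 2, 3, 5} (degree 2); every edge runs between the two parts, so G is the complete bipartite graph K_{2,5}. Automorphisms preserve the bipartition setwise (since the parts differ in size) and act as S_2 × S_5 within it; |Aut| = 240.

S_2 × S_5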